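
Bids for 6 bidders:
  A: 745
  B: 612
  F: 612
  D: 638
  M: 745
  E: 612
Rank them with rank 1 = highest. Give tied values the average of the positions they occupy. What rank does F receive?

Sorted (descending): 745, 745, 638, 612, 612, 612
The 2 values of 745 occupy positions 1–2 → average rank (1+2)/2 = 1.5.
The 3 values of 612 occupy positions 4–6 → average rank 5.
F has value 612 → rank 5.

5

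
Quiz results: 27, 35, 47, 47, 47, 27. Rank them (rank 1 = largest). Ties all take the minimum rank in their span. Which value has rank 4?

35

Sorted (descending): 47, 47, 47, 35, 27, 27
The 3 values of 47 occupy positions 1–3 → each gets rank 1.
The 2 values of 27 occupy positions 5–6 → each gets rank 5.
Rank 4 → value 35.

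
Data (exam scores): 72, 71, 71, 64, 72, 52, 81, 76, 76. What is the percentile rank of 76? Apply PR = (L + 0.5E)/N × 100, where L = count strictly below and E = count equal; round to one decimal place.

77.8

N = 9.
Strictly below 76: 6. Equal to 76: 2.
PR = (6 + 0.5·2)/9 × 100 = 77.8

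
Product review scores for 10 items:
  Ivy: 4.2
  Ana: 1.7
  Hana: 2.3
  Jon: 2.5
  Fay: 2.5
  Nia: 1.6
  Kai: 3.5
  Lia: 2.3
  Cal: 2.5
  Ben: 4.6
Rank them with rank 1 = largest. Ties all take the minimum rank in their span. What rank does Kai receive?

Sorted (descending): 4.6, 4.2, 3.5, 2.5, 2.5, 2.5, 2.3, 2.3, 1.7, 1.6
The 3 values of 2.5 occupy positions 4–6 → each gets rank 4.
The 2 values of 2.3 occupy positions 7–8 → each gets rank 7.
Kai has value 3.5 → rank 3.

3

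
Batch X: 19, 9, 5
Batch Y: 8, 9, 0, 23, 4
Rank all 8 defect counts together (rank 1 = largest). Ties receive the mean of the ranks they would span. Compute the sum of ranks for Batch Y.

Sorted (descending): 23, 19, 9, 9, 8, 5, 4, 0
The 2 values of 9 occupy positions 3–4 → average rank (3+4)/2 = 3.5.
Batch Y values → pooled ranks: 8→5, 9→3.5, 0→8, 23→1, 4→7
Rank sum = 5 + 3.5 + 8 + 1 + 7 = 24.5

24.5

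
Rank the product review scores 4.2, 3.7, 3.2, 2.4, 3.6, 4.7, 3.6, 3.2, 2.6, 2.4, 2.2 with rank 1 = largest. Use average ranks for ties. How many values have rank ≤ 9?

Sorted (descending): 4.7, 4.2, 3.7, 3.6, 3.6, 3.2, 3.2, 2.6, 2.4, 2.4, 2.2
The 2 values of 3.6 occupy positions 4–5 → average rank (4+5)/2 = 4.5.
The 2 values of 3.2 occupy positions 6–7 → average rank (6+7)/2 = 6.5.
The 2 values of 2.4 occupy positions 9–10 → average rank (9+10)/2 = 9.5.
Ranks ≤ 9: {1, 2, 3, 4.5, 4.5, 6.5, 6.5, 8} → 8 values.

8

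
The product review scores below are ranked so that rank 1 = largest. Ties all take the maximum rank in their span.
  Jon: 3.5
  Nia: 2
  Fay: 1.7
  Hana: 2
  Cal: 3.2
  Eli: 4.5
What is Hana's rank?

Sorted (descending): 4.5, 3.5, 3.2, 2, 2, 1.7
The 2 values of 2 occupy positions 4–5 → each gets rank 5.
Hana has value 2 → rank 5.

5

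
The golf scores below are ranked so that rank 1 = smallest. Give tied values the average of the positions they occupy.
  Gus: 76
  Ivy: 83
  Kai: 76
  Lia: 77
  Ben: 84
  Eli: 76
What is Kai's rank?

2

Sorted (ascending): 76, 76, 76, 77, 83, 84
The 3 values of 76 occupy positions 1–3 → average rank 2.
Kai has value 76 → rank 2.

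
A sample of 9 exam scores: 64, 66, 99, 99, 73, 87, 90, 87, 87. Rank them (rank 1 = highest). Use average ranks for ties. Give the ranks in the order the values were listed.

9, 8, 1.5, 1.5, 7, 5, 3, 5, 5

Sorted (descending): 99, 99, 90, 87, 87, 87, 73, 66, 64
The 2 values of 99 occupy positions 1–2 → average rank (1+2)/2 = 1.5.
The 3 values of 87 occupy positions 4–6 → average rank 5.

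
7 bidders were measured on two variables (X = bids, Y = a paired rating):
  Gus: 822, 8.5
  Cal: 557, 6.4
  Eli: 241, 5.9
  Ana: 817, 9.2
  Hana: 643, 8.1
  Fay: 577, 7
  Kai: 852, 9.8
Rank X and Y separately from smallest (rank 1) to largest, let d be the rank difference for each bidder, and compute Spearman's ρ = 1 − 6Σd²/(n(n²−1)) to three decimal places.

0.964

Ranks of variable 1: 6, 2, 1, 5, 4, 3, 7
Ranks of variable 2: 5, 2, 1, 6, 4, 3, 7
d = r₁ − r₂: 1, 0, 0, -1, 0, 0, 0
d²: 1, 0, 0, 1, 0, 0, 0; Σd² = 2
ρ = 1 − 6·2/(7·48) = 1 − 12/336 = 0.964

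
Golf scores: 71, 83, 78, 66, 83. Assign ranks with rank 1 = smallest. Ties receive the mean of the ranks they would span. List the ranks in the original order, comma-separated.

2, 4.5, 3, 1, 4.5

Sorted (ascending): 66, 71, 78, 83, 83
The 2 values of 83 occupy positions 4–5 → average rank (4+5)/2 = 4.5.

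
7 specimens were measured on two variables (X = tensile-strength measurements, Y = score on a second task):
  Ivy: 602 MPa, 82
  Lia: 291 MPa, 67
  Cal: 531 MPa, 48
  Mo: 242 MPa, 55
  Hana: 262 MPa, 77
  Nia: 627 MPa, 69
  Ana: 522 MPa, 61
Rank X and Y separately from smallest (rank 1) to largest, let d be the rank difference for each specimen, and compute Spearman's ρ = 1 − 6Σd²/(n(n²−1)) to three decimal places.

Ranks of variable 1: 6, 3, 5, 1, 2, 7, 4
Ranks of variable 2: 7, 4, 1, 2, 6, 5, 3
d = r₁ − r₂: -1, -1, 4, -1, -4, 2, 1
d²: 1, 1, 16, 1, 16, 4, 1; Σd² = 40
ρ = 1 − 6·40/(7·48) = 1 − 240/336 = 0.286

0.286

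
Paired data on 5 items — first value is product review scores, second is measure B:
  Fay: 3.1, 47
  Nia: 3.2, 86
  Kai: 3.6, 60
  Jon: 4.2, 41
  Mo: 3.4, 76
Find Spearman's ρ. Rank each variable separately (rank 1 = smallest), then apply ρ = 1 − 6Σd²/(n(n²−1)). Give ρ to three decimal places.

Ranks of variable 1: 1, 2, 4, 5, 3
Ranks of variable 2: 2, 5, 3, 1, 4
d = r₁ − r₂: -1, -3, 1, 4, -1
d²: 1, 9, 1, 16, 1; Σd² = 28
ρ = 1 − 6·28/(5·24) = 1 − 168/120 = -0.400

-0.400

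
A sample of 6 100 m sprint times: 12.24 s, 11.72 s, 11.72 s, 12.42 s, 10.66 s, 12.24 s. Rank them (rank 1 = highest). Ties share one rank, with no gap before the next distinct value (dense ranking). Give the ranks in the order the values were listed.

2, 3, 3, 1, 4, 2

Sorted (descending): 12.42, 12.24, 12.24, 11.72, 11.72, 10.66
The 2 values of 12.24 share dense rank 2.
The 2 values of 11.72 share dense rank 3.
Remaining distinct values take the next consecutive integers.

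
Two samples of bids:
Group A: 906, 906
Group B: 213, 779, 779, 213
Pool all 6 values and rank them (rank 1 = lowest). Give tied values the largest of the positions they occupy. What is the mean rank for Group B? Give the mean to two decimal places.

Sorted (ascending): 213, 213, 779, 779, 906, 906
The 2 values of 213 occupy positions 1–2 → each gets rank 2.
The 2 values of 779 occupy positions 3–4 → each gets rank 4.
The 2 values of 906 occupy positions 5–6 → each gets rank 6.
Group B values → pooled ranks: 213→2, 779→4, 779→4, 213→2
Mean rank = (2 + 4 + 4 + 2) / 4 = 3.00

3.00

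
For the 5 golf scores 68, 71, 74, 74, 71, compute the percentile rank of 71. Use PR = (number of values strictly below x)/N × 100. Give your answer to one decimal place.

N = 5.
Strictly below 71: 1. Equal to 71: 2.
PR = 1/5 × 100 = 20.0

20.0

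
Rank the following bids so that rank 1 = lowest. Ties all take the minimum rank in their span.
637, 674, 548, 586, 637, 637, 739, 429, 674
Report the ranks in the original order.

4, 7, 2, 3, 4, 4, 9, 1, 7

Sorted (ascending): 429, 548, 586, 637, 637, 637, 674, 674, 739
The 3 values of 637 occupy positions 4–6 → each gets rank 4.
The 2 values of 674 occupy positions 7–8 → each gets rank 7.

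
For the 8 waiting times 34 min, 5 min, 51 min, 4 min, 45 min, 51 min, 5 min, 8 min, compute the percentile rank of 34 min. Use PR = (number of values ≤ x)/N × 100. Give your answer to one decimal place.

N = 8.
Strictly below 34: 4. Equal to 34: 1.
PR = 5/8 × 100 = 62.5

62.5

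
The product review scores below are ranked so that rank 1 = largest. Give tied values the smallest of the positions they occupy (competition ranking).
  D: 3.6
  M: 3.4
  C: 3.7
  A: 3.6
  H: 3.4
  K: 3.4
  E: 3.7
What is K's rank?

5

Sorted (descending): 3.7, 3.7, 3.6, 3.6, 3.4, 3.4, 3.4
The 2 values of 3.7 occupy positions 1–2 → each gets rank 1.
The 2 values of 3.6 occupy positions 3–4 → each gets rank 3.
The 3 values of 3.4 occupy positions 5–7 → each gets rank 5.
K has value 3.4 → rank 5.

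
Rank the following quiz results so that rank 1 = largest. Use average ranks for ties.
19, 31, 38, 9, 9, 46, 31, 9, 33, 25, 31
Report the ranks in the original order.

8, 5, 2, 10, 10, 1, 5, 10, 3, 7, 5

Sorted (descending): 46, 38, 33, 31, 31, 31, 25, 19, 9, 9, 9
The 3 values of 31 occupy positions 4–6 → average rank 5.
The 3 values of 9 occupy positions 9–11 → average rank 10.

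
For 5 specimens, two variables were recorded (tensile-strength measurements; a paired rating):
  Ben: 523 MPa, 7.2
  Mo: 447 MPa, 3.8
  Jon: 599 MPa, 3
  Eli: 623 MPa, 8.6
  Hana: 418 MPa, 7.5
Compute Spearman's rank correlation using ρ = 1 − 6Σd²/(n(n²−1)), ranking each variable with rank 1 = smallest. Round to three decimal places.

Ranks of variable 1: 3, 2, 4, 5, 1
Ranks of variable 2: 3, 2, 1, 5, 4
d = r₁ − r₂: 0, 0, 3, 0, -3
d²: 0, 0, 9, 0, 9; Σd² = 18
ρ = 1 − 6·18/(5·24) = 1 − 108/120 = 0.100

0.100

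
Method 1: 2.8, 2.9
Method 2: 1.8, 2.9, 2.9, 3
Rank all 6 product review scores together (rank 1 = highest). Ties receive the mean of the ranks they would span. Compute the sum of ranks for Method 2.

13

Sorted (descending): 3, 2.9, 2.9, 2.9, 2.8, 1.8
The 3 values of 2.9 occupy positions 2–4 → average rank 3.
Method 2 values → pooled ranks: 1.8→6, 2.9→3, 2.9→3, 3→1
Rank sum = 6 + 3 + 3 + 1 = 13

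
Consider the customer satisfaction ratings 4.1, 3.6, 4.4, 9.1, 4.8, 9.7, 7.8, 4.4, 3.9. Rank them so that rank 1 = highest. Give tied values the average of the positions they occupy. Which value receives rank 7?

Sorted (descending): 9.7, 9.1, 7.8, 4.8, 4.4, 4.4, 4.1, 3.9, 3.6
The 2 values of 4.4 occupy positions 5–6 → average rank (5+6)/2 = 5.5.
Rank 7 → value 4.1.

4.1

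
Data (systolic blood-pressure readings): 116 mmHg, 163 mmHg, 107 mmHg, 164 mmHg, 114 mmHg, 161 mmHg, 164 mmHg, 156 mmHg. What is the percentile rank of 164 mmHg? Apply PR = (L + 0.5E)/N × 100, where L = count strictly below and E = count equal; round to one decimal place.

N = 8.
Strictly below 164: 6. Equal to 164: 2.
PR = (6 + 0.5·2)/8 × 100 = 87.5

87.5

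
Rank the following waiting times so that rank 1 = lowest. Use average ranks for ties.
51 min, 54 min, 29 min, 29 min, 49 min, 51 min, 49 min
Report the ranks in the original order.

5.5, 7, 1.5, 1.5, 3.5, 5.5, 3.5

Sorted (ascending): 29, 29, 49, 49, 51, 51, 54
The 2 values of 29 occupy positions 1–2 → average rank (1+2)/2 = 1.5.
The 2 values of 49 occupy positions 3–4 → average rank (3+4)/2 = 3.5.
The 2 values of 51 occupy positions 5–6 → average rank (5+6)/2 = 5.5.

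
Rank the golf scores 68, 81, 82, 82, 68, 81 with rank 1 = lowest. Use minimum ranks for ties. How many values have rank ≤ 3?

Sorted (ascending): 68, 68, 81, 81, 82, 82
The 2 values of 68 occupy positions 1–2 → each gets rank 1.
The 2 values of 81 occupy positions 3–4 → each gets rank 3.
The 2 values of 82 occupy positions 5–6 → each gets rank 5.
Ranks ≤ 3: {1, 1, 3, 3} → 4 values.

4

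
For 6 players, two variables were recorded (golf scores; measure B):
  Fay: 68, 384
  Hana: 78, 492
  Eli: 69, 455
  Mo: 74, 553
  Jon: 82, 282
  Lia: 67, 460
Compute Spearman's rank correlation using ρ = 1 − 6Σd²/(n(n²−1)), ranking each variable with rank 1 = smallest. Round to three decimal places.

Ranks of variable 1: 2, 5, 3, 4, 6, 1
Ranks of variable 2: 2, 5, 3, 6, 1, 4
d = r₁ − r₂: 0, 0, 0, -2, 5, -3
d²: 0, 0, 0, 4, 25, 9; Σd² = 38
ρ = 1 − 6·38/(6·35) = 1 − 228/210 = -0.086

-0.086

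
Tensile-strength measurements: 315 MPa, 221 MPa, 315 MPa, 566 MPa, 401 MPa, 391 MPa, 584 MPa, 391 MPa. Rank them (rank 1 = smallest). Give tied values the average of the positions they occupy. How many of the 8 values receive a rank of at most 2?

Sorted (ascending): 221, 315, 315, 391, 391, 401, 566, 584
The 2 values of 315 occupy positions 2–3 → average rank (2+3)/2 = 2.5.
The 2 values of 391 occupy positions 4–5 → average rank (4+5)/2 = 4.5.
Ranks ≤ 2: {1} → 1 value.

1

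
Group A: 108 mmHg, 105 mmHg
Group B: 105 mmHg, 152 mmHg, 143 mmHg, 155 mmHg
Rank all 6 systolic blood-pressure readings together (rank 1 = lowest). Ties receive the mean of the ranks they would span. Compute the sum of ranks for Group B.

Sorted (ascending): 105, 105, 108, 143, 152, 155
The 2 values of 105 occupy positions 1–2 → average rank (1+2)/2 = 1.5.
Group B values → pooled ranks: 105→1.5, 152→5, 143→4, 155→6
Rank sum = 1.5 + 5 + 4 + 6 = 16.5

16.5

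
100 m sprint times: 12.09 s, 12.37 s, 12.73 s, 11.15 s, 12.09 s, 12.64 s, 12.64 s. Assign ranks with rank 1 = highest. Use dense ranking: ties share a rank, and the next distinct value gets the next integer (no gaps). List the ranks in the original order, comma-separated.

Sorted (descending): 12.73, 12.64, 12.64, 12.37, 12.09, 12.09, 11.15
The 2 values of 12.64 share dense rank 2.
The 2 values of 12.09 share dense rank 4.
Remaining distinct values take the next consecutive integers.

4, 3, 1, 5, 4, 2, 2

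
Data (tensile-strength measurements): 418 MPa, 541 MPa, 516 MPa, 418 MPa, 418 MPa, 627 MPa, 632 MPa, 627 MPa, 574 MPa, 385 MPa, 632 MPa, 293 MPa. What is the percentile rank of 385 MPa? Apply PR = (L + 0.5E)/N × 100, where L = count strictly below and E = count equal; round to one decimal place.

12.5

N = 12.
Strictly below 385: 1. Equal to 385: 1.
PR = (1 + 0.5·1)/12 × 100 = 12.5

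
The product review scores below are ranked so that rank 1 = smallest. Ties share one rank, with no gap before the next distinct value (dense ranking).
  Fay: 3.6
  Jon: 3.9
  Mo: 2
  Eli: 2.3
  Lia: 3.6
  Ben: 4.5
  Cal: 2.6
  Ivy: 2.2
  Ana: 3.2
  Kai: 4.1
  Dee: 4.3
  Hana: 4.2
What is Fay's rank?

Sorted (ascending): 2, 2.2, 2.3, 2.6, 3.2, 3.6, 3.6, 3.9, 4.1, 4.2, 4.3, 4.5
The 2 values of 3.6 share dense rank 6.
Remaining distinct values take the next consecutive integers.
Fay has value 3.6 → rank 6.

6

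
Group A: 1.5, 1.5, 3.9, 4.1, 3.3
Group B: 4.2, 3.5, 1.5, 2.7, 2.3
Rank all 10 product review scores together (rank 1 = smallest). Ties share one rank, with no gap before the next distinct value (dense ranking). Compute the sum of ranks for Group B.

Sorted (ascending): 1.5, 1.5, 1.5, 2.3, 2.7, 3.3, 3.5, 3.9, 4.1, 4.2
The 3 values of 1.5 share dense rank 1.
Remaining distinct values take the next consecutive integers.
Group B values → pooled ranks: 4.2→8, 3.5→5, 1.5→1, 2.7→3, 2.3→2
Rank sum = 8 + 5 + 1 + 3 + 2 = 19

19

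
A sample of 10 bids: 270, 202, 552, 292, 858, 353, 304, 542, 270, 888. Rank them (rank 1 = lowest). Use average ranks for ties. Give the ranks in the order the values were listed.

Sorted (ascending): 202, 270, 270, 292, 304, 353, 542, 552, 858, 888
The 2 values of 270 occupy positions 2–3 → average rank (2+3)/2 = 2.5.

2.5, 1, 8, 4, 9, 6, 5, 7, 2.5, 10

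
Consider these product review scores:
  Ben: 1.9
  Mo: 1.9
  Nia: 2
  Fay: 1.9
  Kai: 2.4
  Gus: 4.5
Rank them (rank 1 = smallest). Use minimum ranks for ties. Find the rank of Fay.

1

Sorted (ascending): 1.9, 1.9, 1.9, 2, 2.4, 4.5
The 3 values of 1.9 occupy positions 1–3 → each gets rank 1.
Fay has value 1.9 → rank 1.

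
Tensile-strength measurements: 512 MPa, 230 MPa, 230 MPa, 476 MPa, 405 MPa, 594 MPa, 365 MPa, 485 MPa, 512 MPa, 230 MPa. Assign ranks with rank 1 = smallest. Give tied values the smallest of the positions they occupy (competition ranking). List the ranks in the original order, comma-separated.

Sorted (ascending): 230, 230, 230, 365, 405, 476, 485, 512, 512, 594
The 3 values of 230 occupy positions 1–3 → each gets rank 1.
The 2 values of 512 occupy positions 8–9 → each gets rank 8.

8, 1, 1, 6, 5, 10, 4, 7, 8, 1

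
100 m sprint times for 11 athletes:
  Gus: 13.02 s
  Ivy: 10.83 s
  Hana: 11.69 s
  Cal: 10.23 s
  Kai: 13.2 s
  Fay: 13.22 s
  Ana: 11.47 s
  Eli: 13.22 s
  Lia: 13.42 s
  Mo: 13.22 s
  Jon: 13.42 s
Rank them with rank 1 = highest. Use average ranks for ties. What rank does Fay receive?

4

Sorted (descending): 13.42, 13.42, 13.22, 13.22, 13.22, 13.2, 13.02, 11.69, 11.47, 10.83, 10.23
The 2 values of 13.42 occupy positions 1–2 → average rank (1+2)/2 = 1.5.
The 3 values of 13.22 occupy positions 3–5 → average rank 4.
Fay has value 13.22 s → rank 4.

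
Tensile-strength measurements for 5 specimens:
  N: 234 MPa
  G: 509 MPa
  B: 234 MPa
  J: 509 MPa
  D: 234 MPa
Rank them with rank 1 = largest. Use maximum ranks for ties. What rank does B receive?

Sorted (descending): 509, 509, 234, 234, 234
The 2 values of 509 occupy positions 1–2 → each gets rank 2.
The 3 values of 234 occupy positions 3–5 → each gets rank 5.
B has value 234 MPa → rank 5.

5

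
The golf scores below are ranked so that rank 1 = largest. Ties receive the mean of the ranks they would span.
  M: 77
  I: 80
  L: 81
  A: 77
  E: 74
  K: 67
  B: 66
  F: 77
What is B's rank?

8

Sorted (descending): 81, 80, 77, 77, 77, 74, 67, 66
The 3 values of 77 occupy positions 3–5 → average rank 4.
B has value 66 → rank 8.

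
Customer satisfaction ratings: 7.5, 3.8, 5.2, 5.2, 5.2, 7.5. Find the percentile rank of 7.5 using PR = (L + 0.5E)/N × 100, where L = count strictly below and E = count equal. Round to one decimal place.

N = 6.
Strictly below 7.5: 4. Equal to 7.5: 2.
PR = (4 + 0.5·2)/6 × 100 = 83.3

83.3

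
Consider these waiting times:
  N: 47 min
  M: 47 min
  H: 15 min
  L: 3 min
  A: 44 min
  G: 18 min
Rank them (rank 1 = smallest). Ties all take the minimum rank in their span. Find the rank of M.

5

Sorted (ascending): 3, 15, 18, 44, 47, 47
The 2 values of 47 occupy positions 5–6 → each gets rank 5.
M has value 47 min → rank 5.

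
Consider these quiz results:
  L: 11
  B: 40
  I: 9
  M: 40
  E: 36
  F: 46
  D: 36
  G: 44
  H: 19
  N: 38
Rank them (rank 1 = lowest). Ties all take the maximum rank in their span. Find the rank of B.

8

Sorted (ascending): 9, 11, 19, 36, 36, 38, 40, 40, 44, 46
The 2 values of 36 occupy positions 4–5 → each gets rank 5.
The 2 values of 40 occupy positions 7–8 → each gets rank 8.
B has value 40 → rank 8.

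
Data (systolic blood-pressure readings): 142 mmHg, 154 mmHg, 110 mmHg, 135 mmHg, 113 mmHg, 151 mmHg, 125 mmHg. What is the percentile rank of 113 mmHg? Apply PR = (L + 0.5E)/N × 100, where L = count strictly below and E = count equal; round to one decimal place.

21.4

N = 7.
Strictly below 113: 1. Equal to 113: 1.
PR = (1 + 0.5·1)/7 × 100 = 21.4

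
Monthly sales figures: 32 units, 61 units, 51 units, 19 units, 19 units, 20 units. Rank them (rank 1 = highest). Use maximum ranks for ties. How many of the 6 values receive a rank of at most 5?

4

Sorted (descending): 61, 51, 32, 20, 19, 19
The 2 values of 19 occupy positions 5–6 → each gets rank 6.
Ranks ≤ 5: {1, 2, 3, 4} → 4 values.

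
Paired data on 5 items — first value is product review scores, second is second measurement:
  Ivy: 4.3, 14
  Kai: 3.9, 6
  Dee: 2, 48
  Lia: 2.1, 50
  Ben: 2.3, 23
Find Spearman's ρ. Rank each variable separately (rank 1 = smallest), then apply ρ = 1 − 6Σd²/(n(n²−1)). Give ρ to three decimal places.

Ranks of variable 1: 5, 4, 1, 2, 3
Ranks of variable 2: 2, 1, 4, 5, 3
d = r₁ − r₂: 3, 3, -3, -3, 0
d²: 9, 9, 9, 9, 0; Σd² = 36
ρ = 1 − 6·36/(5·24) = 1 − 216/120 = -0.800

-0.800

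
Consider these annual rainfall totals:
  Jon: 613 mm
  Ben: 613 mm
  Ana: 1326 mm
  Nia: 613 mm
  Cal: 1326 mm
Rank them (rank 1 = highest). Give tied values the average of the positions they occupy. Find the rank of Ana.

Sorted (descending): 1326, 1326, 613, 613, 613
The 2 values of 1326 occupy positions 1–2 → average rank (1+2)/2 = 1.5.
The 3 values of 613 occupy positions 3–5 → average rank 4.
Ana has value 1326 mm → rank 1.5.

1.5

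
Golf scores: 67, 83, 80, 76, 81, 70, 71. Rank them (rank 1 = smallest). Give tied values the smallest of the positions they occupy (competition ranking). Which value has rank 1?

67

Sorted (ascending): 67, 70, 71, 76, 80, 81, 83
No ties — each value takes its position as its rank.
Rank 1 → value 67.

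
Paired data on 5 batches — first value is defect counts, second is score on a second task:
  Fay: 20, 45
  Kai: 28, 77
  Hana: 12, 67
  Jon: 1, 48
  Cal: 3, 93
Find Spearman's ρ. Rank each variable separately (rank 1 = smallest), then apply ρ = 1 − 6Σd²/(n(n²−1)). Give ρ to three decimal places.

0.000

Ranks of variable 1: 4, 5, 3, 1, 2
Ranks of variable 2: 1, 4, 3, 2, 5
d = r₁ − r₂: 3, 1, 0, -1, -3
d²: 9, 1, 0, 1, 9; Σd² = 20
ρ = 1 − 6·20/(5·24) = 1 − 120/120 = 0.000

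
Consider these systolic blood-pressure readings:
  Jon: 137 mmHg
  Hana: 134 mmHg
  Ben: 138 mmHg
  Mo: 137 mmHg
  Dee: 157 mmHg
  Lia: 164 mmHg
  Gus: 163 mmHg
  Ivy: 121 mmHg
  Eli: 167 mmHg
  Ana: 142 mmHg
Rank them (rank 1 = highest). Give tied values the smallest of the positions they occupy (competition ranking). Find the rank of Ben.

Sorted (descending): 167, 164, 163, 157, 142, 138, 137, 137, 134, 121
The 2 values of 137 occupy positions 7–8 → each gets rank 7.
Ben has value 138 mmHg → rank 6.

6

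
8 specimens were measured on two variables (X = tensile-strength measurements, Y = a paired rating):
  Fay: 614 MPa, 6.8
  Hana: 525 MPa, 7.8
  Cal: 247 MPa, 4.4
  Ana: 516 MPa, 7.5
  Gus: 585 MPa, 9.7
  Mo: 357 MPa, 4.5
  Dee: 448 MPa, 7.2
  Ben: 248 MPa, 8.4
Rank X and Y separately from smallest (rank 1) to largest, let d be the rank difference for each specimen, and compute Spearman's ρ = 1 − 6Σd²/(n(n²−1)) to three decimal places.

0.381

Ranks of variable 1: 8, 6, 1, 5, 7, 3, 4, 2
Ranks of variable 2: 3, 6, 1, 5, 8, 2, 4, 7
d = r₁ − r₂: 5, 0, 0, 0, -1, 1, 0, -5
d²: 25, 0, 0, 0, 1, 1, 0, 25; Σd² = 52
ρ = 1 − 6·52/(8·63) = 1 − 312/504 = 0.381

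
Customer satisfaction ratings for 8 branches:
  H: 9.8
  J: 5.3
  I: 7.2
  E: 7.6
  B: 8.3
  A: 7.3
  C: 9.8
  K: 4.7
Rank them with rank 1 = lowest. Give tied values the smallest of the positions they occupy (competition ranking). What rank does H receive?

7

Sorted (ascending): 4.7, 5.3, 7.2, 7.3, 7.6, 8.3, 9.8, 9.8
The 2 values of 9.8 occupy positions 7–8 → each gets rank 7.
H has value 9.8 → rank 7.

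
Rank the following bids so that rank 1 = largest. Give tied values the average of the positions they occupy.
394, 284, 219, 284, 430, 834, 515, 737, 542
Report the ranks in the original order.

6, 7.5, 9, 7.5, 5, 1, 4, 2, 3

Sorted (descending): 834, 737, 542, 515, 430, 394, 284, 284, 219
The 2 values of 284 occupy positions 7–8 → average rank (7+8)/2 = 7.5.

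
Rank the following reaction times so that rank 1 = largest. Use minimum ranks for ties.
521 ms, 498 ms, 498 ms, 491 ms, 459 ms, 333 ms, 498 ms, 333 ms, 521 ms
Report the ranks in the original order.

Sorted (descending): 521, 521, 498, 498, 498, 491, 459, 333, 333
The 2 values of 521 occupy positions 1–2 → each gets rank 1.
The 3 values of 498 occupy positions 3–5 → each gets rank 3.
The 2 values of 333 occupy positions 8–9 → each gets rank 8.

1, 3, 3, 6, 7, 8, 3, 8, 1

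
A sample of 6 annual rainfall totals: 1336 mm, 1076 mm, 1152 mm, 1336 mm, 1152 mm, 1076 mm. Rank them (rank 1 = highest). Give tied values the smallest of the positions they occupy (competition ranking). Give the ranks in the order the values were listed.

Sorted (descending): 1336, 1336, 1152, 1152, 1076, 1076
The 2 values of 1336 occupy positions 1–2 → each gets rank 1.
The 2 values of 1152 occupy positions 3–4 → each gets rank 3.
The 2 values of 1076 occupy positions 5–6 → each gets rank 5.

1, 5, 3, 1, 3, 5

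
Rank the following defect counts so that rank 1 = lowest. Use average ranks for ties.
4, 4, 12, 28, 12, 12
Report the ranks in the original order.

1.5, 1.5, 4, 6, 4, 4

Sorted (ascending): 4, 4, 12, 12, 12, 28
The 2 values of 4 occupy positions 1–2 → average rank (1+2)/2 = 1.5.
The 3 values of 12 occupy positions 3–5 → average rank 4.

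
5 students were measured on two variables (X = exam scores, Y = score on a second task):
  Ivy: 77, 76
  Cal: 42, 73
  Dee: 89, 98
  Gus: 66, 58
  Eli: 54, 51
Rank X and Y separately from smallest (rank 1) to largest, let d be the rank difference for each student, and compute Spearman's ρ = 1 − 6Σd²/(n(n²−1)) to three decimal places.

0.700

Ranks of variable 1: 4, 1, 5, 3, 2
Ranks of variable 2: 4, 3, 5, 2, 1
d = r₁ − r₂: 0, -2, 0, 1, 1
d²: 0, 4, 0, 1, 1; Σd² = 6
ρ = 1 − 6·6/(5·24) = 1 − 36/120 = 0.700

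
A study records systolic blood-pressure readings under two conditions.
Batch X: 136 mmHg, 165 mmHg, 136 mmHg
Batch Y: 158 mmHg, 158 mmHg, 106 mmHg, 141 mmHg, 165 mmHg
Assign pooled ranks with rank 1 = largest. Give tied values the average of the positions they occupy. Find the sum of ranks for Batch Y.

Sorted (descending): 165, 165, 158, 158, 141, 136, 136, 106
The 2 values of 165 occupy positions 1–2 → average rank (1+2)/2 = 1.5.
The 2 values of 158 occupy positions 3–4 → average rank (3+4)/2 = 3.5.
The 2 values of 136 occupy positions 6–7 → average rank (6+7)/2 = 6.5.
Batch Y values → pooled ranks: 158→3.5, 158→3.5, 106→8, 141→5, 165→1.5
Rank sum = 3.5 + 3.5 + 8 + 5 + 1.5 = 21.5

21.5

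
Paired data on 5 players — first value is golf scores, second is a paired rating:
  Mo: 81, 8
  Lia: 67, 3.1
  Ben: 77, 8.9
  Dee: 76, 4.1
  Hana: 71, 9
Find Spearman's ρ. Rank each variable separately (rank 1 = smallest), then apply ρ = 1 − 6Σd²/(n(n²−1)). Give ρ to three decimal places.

0.300

Ranks of variable 1: 5, 1, 4, 3, 2
Ranks of variable 2: 3, 1, 4, 2, 5
d = r₁ − r₂: 2, 0, 0, 1, -3
d²: 4, 0, 0, 1, 9; Σd² = 14
ρ = 1 − 6·14/(5·24) = 1 − 84/120 = 0.300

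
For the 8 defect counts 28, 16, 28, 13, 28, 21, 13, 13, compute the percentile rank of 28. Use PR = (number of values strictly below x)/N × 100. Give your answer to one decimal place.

N = 8.
Strictly below 28: 5. Equal to 28: 3.
PR = 5/8 × 100 = 62.5

62.5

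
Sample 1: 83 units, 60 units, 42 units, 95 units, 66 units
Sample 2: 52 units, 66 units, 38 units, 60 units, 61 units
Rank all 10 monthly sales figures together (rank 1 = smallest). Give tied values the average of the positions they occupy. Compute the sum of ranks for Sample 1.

Sorted (ascending): 38, 42, 52, 60, 60, 61, 66, 66, 83, 95
The 2 values of 60 occupy positions 4–5 → average rank (4+5)/2 = 4.5.
The 2 values of 66 occupy positions 7–8 → average rank (7+8)/2 = 7.5.
Sample 1 values → pooled ranks: 83→9, 60→4.5, 42→2, 95→10, 66→7.5
Rank sum = 9 + 4.5 + 2 + 10 + 7.5 = 33

33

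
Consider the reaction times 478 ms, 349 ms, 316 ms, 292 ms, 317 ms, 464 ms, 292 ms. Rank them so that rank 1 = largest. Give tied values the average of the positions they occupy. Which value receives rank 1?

Sorted (descending): 478, 464, 349, 317, 316, 292, 292
The 2 values of 292 occupy positions 6–7 → average rank (6+7)/2 = 6.5.
Rank 1 → value 478.

478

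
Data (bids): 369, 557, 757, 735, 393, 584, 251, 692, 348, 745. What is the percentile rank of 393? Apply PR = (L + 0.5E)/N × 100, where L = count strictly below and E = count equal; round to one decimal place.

N = 10.
Strictly below 393: 3. Equal to 393: 1.
PR = (3 + 0.5·1)/10 × 100 = 35.0

35.0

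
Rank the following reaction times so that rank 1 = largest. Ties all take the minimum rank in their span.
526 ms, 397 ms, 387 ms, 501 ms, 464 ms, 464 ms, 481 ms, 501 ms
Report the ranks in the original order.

1, 7, 8, 2, 5, 5, 4, 2

Sorted (descending): 526, 501, 501, 481, 464, 464, 397, 387
The 2 values of 501 occupy positions 2–3 → each gets rank 2.
The 2 values of 464 occupy positions 5–6 → each gets rank 5.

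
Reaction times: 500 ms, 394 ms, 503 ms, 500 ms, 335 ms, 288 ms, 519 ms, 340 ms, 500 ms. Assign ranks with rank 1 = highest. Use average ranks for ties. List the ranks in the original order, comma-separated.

4, 6, 2, 4, 8, 9, 1, 7, 4

Sorted (descending): 519, 503, 500, 500, 500, 394, 340, 335, 288
The 3 values of 500 occupy positions 3–5 → average rank 4.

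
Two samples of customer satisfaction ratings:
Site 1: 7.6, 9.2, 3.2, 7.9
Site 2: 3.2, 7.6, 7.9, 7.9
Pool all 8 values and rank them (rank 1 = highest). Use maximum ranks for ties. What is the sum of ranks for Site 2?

Sorted (descending): 9.2, 7.9, 7.9, 7.9, 7.6, 7.6, 3.2, 3.2
The 3 values of 7.9 occupy positions 2–4 → each gets rank 4.
The 2 values of 7.6 occupy positions 5–6 → each gets rank 6.
The 2 values of 3.2 occupy positions 7–8 → each gets rank 8.
Site 2 values → pooled ranks: 3.2→8, 7.6→6, 7.9→4, 7.9→4
Rank sum = 8 + 6 + 4 + 4 = 22

22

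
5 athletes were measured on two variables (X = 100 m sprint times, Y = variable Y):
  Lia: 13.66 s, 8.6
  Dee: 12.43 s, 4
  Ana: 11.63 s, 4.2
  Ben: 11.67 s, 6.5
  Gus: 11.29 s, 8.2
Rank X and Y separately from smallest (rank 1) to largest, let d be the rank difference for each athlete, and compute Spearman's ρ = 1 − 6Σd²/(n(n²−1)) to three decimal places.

0.100

Ranks of variable 1: 5, 4, 2, 3, 1
Ranks of variable 2: 5, 1, 2, 3, 4
d = r₁ − r₂: 0, 3, 0, 0, -3
d²: 0, 9, 0, 0, 9; Σd² = 18
ρ = 1 − 6·18/(5·24) = 1 − 108/120 = 0.100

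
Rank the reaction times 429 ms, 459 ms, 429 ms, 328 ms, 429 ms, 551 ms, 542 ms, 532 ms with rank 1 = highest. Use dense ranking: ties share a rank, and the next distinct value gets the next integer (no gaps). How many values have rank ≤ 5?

Sorted (descending): 551, 542, 532, 459, 429, 429, 429, 328
The 3 values of 429 share dense rank 5.
Remaining distinct values take the next consecutive integers.
Ranks ≤ 5: {1, 2, 3, 4, 5, 5, 5} → 7 values.

7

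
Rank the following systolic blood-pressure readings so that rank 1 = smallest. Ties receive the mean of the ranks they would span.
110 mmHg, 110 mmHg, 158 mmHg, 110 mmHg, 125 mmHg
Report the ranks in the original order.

2, 2, 5, 2, 4

Sorted (ascending): 110, 110, 110, 125, 158
The 3 values of 110 occupy positions 1–3 → average rank 2.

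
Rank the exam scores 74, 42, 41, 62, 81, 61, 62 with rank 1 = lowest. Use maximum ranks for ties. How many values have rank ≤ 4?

3

Sorted (ascending): 41, 42, 61, 62, 62, 74, 81
The 2 values of 62 occupy positions 4–5 → each gets rank 5.
Ranks ≤ 4: {1, 2, 3} → 3 values.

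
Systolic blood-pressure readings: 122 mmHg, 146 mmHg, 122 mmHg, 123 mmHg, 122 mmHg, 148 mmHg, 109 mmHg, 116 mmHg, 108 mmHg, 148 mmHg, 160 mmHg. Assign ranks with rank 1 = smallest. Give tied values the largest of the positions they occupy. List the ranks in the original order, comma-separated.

6, 8, 6, 7, 6, 10, 2, 3, 1, 10, 11

Sorted (ascending): 108, 109, 116, 122, 122, 122, 123, 146, 148, 148, 160
The 3 values of 122 occupy positions 4–6 → each gets rank 6.
The 2 values of 148 occupy positions 9–10 → each gets rank 10.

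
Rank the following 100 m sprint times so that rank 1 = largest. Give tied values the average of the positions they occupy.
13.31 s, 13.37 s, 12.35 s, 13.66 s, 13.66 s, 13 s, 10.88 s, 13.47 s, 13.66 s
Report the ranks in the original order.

Sorted (descending): 13.66, 13.66, 13.66, 13.47, 13.37, 13.31, 13, 12.35, 10.88
The 3 values of 13.66 occupy positions 1–3 → average rank 2.

6, 5, 8, 2, 2, 7, 9, 4, 2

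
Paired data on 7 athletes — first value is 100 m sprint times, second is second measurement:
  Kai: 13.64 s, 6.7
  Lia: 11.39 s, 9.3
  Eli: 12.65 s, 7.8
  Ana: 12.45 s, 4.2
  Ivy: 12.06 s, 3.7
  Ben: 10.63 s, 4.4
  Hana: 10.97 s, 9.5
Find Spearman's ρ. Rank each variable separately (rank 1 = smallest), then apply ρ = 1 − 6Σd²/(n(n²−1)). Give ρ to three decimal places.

Ranks of variable 1: 7, 3, 6, 5, 4, 1, 2
Ranks of variable 2: 4, 6, 5, 2, 1, 3, 7
d = r₁ − r₂: 3, -3, 1, 3, 3, -2, -5
d²: 9, 9, 1, 9, 9, 4, 25; Σd² = 66
ρ = 1 − 6·66/(7·48) = 1 − 396/336 = -0.179

-0.179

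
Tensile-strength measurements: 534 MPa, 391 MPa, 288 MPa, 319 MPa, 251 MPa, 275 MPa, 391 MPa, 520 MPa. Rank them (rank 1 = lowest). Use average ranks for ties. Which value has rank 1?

251

Sorted (ascending): 251, 275, 288, 319, 391, 391, 520, 534
The 2 values of 391 occupy positions 5–6 → average rank (5+6)/2 = 5.5.
Rank 1 → value 251.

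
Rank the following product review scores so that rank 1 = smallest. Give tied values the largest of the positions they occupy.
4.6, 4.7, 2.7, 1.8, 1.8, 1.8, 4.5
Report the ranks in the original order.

6, 7, 4, 3, 3, 3, 5

Sorted (ascending): 1.8, 1.8, 1.8, 2.7, 4.5, 4.6, 4.7
The 3 values of 1.8 occupy positions 1–3 → each gets rank 3.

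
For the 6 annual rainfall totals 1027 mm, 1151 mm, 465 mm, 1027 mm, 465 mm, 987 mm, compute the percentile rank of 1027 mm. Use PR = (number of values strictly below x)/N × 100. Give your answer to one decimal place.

N = 6.
Strictly below 1027: 3. Equal to 1027: 2.
PR = 3/6 × 100 = 50.0

50.0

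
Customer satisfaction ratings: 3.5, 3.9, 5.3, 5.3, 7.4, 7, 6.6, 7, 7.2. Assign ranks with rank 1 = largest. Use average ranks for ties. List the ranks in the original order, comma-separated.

Sorted (descending): 7.4, 7.2, 7, 7, 6.6, 5.3, 5.3, 3.9, 3.5
The 2 values of 7 occupy positions 3–4 → average rank (3+4)/2 = 3.5.
The 2 values of 5.3 occupy positions 6–7 → average rank (6+7)/2 = 6.5.

9, 8, 6.5, 6.5, 1, 3.5, 5, 3.5, 2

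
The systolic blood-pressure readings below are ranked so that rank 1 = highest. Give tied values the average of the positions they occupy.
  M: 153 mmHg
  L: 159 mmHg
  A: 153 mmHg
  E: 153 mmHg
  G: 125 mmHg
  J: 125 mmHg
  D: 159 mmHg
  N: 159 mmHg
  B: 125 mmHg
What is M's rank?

Sorted (descending): 159, 159, 159, 153, 153, 153, 125, 125, 125
The 3 values of 159 occupy positions 1–3 → average rank 2.
The 3 values of 153 occupy positions 4–6 → average rank 5.
The 3 values of 125 occupy positions 7–9 → average rank 8.
M has value 153 mmHg → rank 5.

5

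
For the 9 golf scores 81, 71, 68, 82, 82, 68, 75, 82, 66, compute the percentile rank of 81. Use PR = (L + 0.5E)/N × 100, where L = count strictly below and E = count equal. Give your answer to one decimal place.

61.1

N = 9.
Strictly below 81: 5. Equal to 81: 1.
PR = (5 + 0.5·1)/9 × 100 = 61.1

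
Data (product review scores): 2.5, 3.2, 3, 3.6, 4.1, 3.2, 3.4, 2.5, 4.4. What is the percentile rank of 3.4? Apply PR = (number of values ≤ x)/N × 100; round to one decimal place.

66.7

N = 9.
Strictly below 3.4: 5. Equal to 3.4: 1.
PR = 6/9 × 100 = 66.7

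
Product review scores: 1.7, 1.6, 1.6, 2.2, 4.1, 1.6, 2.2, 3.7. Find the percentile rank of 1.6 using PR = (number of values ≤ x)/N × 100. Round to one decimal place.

N = 8.
Strictly below 1.6: 0. Equal to 1.6: 3.
PR = 3/8 × 100 = 37.5

37.5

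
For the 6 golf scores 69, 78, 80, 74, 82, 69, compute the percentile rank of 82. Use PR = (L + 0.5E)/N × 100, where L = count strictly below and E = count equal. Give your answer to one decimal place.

N = 6.
Strictly below 82: 5. Equal to 82: 1.
PR = (5 + 0.5·1)/6 × 100 = 91.7

91.7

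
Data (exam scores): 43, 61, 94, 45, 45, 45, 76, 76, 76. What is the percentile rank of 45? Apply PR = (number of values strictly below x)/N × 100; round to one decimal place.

N = 9.
Strictly below 45: 1. Equal to 45: 3.
PR = 1/9 × 100 = 11.1

11.1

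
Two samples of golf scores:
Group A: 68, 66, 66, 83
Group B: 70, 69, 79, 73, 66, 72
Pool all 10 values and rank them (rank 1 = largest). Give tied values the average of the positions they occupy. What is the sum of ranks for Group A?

26

Sorted (descending): 83, 79, 73, 72, 70, 69, 68, 66, 66, 66
The 3 values of 66 occupy positions 8–10 → average rank 9.
Group A values → pooled ranks: 68→7, 66→9, 66→9, 83→1
Rank sum = 7 + 9 + 9 + 1 = 26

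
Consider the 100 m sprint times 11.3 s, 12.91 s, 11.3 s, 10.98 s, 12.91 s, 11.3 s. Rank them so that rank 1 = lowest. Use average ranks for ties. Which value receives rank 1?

Sorted (ascending): 10.98, 11.3, 11.3, 11.3, 12.91, 12.91
The 3 values of 11.3 occupy positions 2–4 → average rank 3.
The 2 values of 12.91 occupy positions 5–6 → average rank (5+6)/2 = 5.5.
Rank 1 → value 10.98.

10.98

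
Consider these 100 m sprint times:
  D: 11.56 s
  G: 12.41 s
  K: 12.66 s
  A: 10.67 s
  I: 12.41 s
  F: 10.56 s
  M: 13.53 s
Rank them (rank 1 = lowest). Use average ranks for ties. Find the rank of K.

Sorted (ascending): 10.56, 10.67, 11.56, 12.41, 12.41, 12.66, 13.53
The 2 values of 12.41 occupy positions 4–5 → average rank (4+5)/2 = 4.5.
K has value 12.66 s → rank 6.

6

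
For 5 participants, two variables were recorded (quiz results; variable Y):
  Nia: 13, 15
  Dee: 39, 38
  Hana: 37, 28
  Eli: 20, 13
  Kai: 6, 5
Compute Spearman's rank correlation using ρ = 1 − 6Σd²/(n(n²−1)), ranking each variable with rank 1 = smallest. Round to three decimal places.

0.900

Ranks of variable 1: 2, 5, 4, 3, 1
Ranks of variable 2: 3, 5, 4, 2, 1
d = r₁ − r₂: -1, 0, 0, 1, 0
d²: 1, 0, 0, 1, 0; Σd² = 2
ρ = 1 − 6·2/(5·24) = 1 − 12/120 = 0.900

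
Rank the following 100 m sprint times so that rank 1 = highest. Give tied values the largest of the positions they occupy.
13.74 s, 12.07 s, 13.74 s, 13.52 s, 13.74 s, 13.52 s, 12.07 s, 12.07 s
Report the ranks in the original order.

3, 8, 3, 5, 3, 5, 8, 8

Sorted (descending): 13.74, 13.74, 13.74, 13.52, 13.52, 12.07, 12.07, 12.07
The 3 values of 13.74 occupy positions 1–3 → each gets rank 3.
The 2 values of 13.52 occupy positions 4–5 → each gets rank 5.
The 3 values of 12.07 occupy positions 6–8 → each gets rank 8.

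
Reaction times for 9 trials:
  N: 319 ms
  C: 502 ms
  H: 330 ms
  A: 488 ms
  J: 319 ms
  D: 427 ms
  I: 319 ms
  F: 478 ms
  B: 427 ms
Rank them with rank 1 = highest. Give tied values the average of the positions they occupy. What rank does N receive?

8

Sorted (descending): 502, 488, 478, 427, 427, 330, 319, 319, 319
The 2 values of 427 occupy positions 4–5 → average rank (4+5)/2 = 4.5.
The 3 values of 319 occupy positions 7–9 → average rank 8.
N has value 319 ms → rank 8.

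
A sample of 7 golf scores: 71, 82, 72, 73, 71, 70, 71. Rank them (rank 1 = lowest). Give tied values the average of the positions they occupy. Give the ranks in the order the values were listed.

3, 7, 5, 6, 3, 1, 3

Sorted (ascending): 70, 71, 71, 71, 72, 73, 82
The 3 values of 71 occupy positions 2–4 → average rank 3.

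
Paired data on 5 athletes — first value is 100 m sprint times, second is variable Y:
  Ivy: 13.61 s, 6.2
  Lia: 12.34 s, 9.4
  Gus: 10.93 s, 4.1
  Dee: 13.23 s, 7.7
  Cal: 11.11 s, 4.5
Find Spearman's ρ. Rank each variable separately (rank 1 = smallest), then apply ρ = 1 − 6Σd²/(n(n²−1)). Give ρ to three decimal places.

Ranks of variable 1: 5, 3, 1, 4, 2
Ranks of variable 2: 3, 5, 1, 4, 2
d = r₁ − r₂: 2, -2, 0, 0, 0
d²: 4, 4, 0, 0, 0; Σd² = 8
ρ = 1 − 6·8/(5·24) = 1 − 48/120 = 0.600

0.600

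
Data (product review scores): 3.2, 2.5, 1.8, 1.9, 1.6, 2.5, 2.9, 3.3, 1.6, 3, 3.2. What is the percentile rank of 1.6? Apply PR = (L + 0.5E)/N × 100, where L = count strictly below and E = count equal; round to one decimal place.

N = 11.
Strictly below 1.6: 0. Equal to 1.6: 2.
PR = (0 + 0.5·2)/11 × 100 = 9.1

9.1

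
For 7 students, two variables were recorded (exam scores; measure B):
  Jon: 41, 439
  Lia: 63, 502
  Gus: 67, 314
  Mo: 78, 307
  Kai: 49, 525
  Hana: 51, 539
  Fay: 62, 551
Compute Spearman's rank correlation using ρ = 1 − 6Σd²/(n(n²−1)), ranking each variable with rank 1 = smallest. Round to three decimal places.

-0.500

Ranks of variable 1: 1, 5, 6, 7, 2, 3, 4
Ranks of variable 2: 3, 4, 2, 1, 5, 6, 7
d = r₁ − r₂: -2, 1, 4, 6, -3, -3, -3
d²: 4, 1, 16, 36, 9, 9, 9; Σd² = 84
ρ = 1 − 6·84/(7·48) = 1 − 504/336 = -0.500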